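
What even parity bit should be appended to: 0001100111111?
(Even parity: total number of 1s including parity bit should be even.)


Number of 1s in data: 8
Parity bit: 0

0


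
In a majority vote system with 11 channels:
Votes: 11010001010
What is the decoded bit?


Ones: 5 out of 11
Threshold: 6

0 (5/11 voted 1)


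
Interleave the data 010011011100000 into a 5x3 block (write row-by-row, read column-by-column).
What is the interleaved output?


Matrix:
  010
  011
  011
  100
  000
Read columns: 000101110001100

000101110001100


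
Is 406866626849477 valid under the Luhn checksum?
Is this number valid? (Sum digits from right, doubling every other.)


Luhn sum = 78
78 mod 10 = 8

Invalid (Luhn sum mod 10 = 8)


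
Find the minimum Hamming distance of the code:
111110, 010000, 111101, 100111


Comparing all pairs, minimum distance: 2
Can detect 1 errors, correct 0 errors

2


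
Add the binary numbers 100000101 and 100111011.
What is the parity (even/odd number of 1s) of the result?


100000101 = 261
100111011 = 315
Sum = 576 = 1001000000
1s count = 2

even parity (2 ones in 1001000000)


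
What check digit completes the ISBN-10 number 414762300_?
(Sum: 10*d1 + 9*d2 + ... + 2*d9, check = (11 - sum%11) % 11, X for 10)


Weighted sum: 188
188 mod 11 = 1

Check digit: X


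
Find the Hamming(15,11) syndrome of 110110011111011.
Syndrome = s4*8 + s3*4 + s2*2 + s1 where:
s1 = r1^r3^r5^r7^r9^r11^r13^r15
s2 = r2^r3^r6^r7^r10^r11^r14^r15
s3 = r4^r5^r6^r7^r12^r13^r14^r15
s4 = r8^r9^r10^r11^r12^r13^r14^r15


s1=1, s2=1, s3=1, s4=1

Syndrome = 15 (error at position 15)


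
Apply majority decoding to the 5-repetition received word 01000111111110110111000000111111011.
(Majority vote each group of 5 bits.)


Groups: 01000, 11111, 11101, 10111, 00000, 01111, 11011
Majority votes: 0111011

0111011


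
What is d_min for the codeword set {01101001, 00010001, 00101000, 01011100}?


Comparing all pairs, minimum distance: 2
Can detect 1 errors, correct 0 errors

2


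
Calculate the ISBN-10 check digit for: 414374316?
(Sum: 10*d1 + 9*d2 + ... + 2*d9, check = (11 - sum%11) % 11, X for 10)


Weighted sum: 191
191 mod 11 = 4

Check digit: 7


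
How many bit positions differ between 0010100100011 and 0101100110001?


XOR: 0111000010010
Count of 1s: 5

5


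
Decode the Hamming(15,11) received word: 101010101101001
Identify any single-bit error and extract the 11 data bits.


Syndrome = 0: no error detected

Data: 11011101001 (no errors)


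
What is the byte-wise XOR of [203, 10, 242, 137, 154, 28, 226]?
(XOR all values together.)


XOR chain: 203 ^ 10 ^ 242 ^ 137 ^ 154 ^ 28 ^ 226 = 222

222


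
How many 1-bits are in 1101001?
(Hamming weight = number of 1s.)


Counting 1s in 1101001

4


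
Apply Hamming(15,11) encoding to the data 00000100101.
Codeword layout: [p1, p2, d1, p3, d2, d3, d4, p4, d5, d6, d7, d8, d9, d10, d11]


Parity bits: p1=0, p2=0, p3=0, p4=1

000000010100101


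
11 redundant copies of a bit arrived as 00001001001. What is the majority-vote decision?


Ones: 3 out of 11
Threshold: 6

0 (3/11 voted 1)


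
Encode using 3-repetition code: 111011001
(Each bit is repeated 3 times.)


Each bit -> 3 copies

111111111000111111000000111


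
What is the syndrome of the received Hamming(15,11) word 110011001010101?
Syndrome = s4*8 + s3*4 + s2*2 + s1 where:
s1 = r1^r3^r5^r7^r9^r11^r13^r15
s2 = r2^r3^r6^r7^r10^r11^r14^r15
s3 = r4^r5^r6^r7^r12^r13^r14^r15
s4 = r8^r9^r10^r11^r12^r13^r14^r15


s1=0, s2=0, s3=0, s4=0

Syndrome = 0 (no error)


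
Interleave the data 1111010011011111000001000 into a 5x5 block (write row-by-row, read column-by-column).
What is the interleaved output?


Matrix:
  11110
  10011
  01111
  10000
  01000
Read columns: 1101010101101001110001100

1101010101101001110001100


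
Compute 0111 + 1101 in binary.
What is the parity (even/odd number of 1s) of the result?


0111 = 7
1101 = 13
Sum = 20 = 10100
1s count = 2

even parity (2 ones in 10100)


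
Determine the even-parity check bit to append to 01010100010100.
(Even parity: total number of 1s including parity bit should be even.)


Number of 1s in data: 5
Parity bit: 1

1


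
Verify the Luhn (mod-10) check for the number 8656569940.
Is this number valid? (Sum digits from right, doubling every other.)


Luhn sum = 53
53 mod 10 = 3

Invalid (Luhn sum mod 10 = 3)


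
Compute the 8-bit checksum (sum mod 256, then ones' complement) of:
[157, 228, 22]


Sum = 407 mod 256 = 151
Complement = 104

104


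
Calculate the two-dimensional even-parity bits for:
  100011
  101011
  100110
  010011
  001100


Row parities: 10110
Column parities: 110001

Row P: 10110, Col P: 110001, Corner: 1


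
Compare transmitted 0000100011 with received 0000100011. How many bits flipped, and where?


XOR: 0000000000

0 errors (received matches sent)


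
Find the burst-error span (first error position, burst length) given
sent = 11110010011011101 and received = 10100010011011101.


XOR: 01010000000000000

Burst at position 1, length 3


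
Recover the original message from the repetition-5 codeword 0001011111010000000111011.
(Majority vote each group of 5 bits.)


Groups: 00010, 11111, 01000, 00001, 11011
Majority votes: 01001

01001


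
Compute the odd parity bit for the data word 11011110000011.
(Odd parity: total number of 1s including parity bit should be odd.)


Number of 1s in data: 8
Parity bit: 1

1


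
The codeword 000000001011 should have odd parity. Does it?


Number of 1s: 3

Yes, parity is correct (3 ones)


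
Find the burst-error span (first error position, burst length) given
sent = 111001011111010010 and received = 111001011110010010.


XOR: 000000000001000000

Burst at position 11, length 1


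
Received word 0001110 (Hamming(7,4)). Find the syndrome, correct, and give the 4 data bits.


Syndrome = 7: error at position 7

Data: 0111 (corrected bit 7)


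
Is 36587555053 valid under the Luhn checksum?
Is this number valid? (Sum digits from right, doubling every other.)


Luhn sum = 36
36 mod 10 = 6

Invalid (Luhn sum mod 10 = 6)


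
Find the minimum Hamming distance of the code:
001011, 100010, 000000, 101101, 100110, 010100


Comparing all pairs, minimum distance: 1
Can detect 0 errors, correct 0 errors

1


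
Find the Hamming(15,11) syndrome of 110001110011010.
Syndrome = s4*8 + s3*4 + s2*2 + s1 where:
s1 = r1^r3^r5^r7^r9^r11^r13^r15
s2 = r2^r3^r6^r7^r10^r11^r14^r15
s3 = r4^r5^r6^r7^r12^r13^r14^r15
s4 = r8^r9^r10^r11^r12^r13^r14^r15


s1=1, s2=1, s3=0, s4=0

Syndrome = 3 (error at position 3)


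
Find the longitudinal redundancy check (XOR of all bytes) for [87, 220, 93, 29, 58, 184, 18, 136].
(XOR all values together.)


XOR chain: 87 ^ 220 ^ 93 ^ 29 ^ 58 ^ 184 ^ 18 ^ 136 = 211

211


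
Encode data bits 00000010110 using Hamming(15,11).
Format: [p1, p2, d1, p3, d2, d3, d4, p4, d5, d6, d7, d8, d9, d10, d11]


Parity bits: p1=0, p2=0, p3=0, p4=1

000000010010110


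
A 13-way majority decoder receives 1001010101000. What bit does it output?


Ones: 5 out of 13
Threshold: 7

0 (5/13 voted 1)


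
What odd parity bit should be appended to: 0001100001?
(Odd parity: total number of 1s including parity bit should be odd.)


Number of 1s in data: 3
Parity bit: 0

0


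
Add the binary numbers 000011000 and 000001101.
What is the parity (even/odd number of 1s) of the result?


000011000 = 24
000001101 = 13
Sum = 37 = 100101
1s count = 3

odd parity (3 ones in 100101)


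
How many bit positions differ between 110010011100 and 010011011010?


XOR: 100001000110
Count of 1s: 4

4


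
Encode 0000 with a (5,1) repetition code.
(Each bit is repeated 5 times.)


Each bit -> 5 copies

00000000000000000000


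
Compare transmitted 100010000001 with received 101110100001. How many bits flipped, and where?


XOR: 001100100000

3 error(s) at position(s): 2, 3, 6


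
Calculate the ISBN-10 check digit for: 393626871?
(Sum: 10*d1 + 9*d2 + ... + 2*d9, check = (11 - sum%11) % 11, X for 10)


Weighted sum: 274
274 mod 11 = 10

Check digit: 1


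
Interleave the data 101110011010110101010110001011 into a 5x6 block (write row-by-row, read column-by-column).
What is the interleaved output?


Matrix:
  101110
  011010
  110101
  010110
  001011
Read columns: 101000111011001101101101100101

101000111011001101101101100101


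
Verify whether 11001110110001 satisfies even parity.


Number of 1s: 8

Yes, parity is correct (8 ones)


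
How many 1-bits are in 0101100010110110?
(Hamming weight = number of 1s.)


Counting 1s in 0101100010110110

8


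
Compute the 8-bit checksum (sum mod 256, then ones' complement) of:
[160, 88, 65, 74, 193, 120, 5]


Sum = 705 mod 256 = 193
Complement = 62

62


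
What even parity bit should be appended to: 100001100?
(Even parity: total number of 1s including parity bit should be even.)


Number of 1s in data: 3
Parity bit: 1

1


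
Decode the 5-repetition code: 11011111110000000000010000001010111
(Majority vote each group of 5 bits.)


Groups: 11011, 11111, 00000, 00000, 01000, 00010, 10111
Majority votes: 1100001

1100001


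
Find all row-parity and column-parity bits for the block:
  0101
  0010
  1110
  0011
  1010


Row parities: 01100
Column parities: 0000

Row P: 01100, Col P: 0000, Corner: 0


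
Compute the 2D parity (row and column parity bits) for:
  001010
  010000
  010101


Row parities: 011
Column parities: 001111

Row P: 011, Col P: 001111, Corner: 0


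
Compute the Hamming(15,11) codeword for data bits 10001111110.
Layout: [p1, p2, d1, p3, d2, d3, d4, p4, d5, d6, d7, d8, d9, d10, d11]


Parity bits: p1=0, p2=0, p3=1, p4=0

001100001111110


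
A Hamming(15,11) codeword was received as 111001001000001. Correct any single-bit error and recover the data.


Syndrome = 0: no error detected

Data: 10101000001 (no errors)


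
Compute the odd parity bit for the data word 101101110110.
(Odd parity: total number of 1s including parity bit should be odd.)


Number of 1s in data: 8
Parity bit: 1

1


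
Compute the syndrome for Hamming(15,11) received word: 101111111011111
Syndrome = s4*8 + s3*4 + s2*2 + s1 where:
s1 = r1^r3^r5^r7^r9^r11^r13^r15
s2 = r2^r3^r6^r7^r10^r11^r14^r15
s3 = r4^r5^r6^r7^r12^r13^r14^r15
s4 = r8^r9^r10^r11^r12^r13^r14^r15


s1=0, s2=0, s3=0, s4=1

Syndrome = 8 (error at position 8)


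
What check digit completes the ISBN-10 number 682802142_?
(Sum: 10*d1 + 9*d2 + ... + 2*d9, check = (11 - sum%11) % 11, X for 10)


Weighted sum: 234
234 mod 11 = 3

Check digit: 8


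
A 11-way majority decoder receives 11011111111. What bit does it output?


Ones: 10 out of 11
Threshold: 6

1 (10/11 voted 1)


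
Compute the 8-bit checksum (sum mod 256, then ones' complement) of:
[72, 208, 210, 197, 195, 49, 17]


Sum = 948 mod 256 = 180
Complement = 75

75


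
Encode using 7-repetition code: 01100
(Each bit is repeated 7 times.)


Each bit -> 7 copies

00000001111111111111100000000000000


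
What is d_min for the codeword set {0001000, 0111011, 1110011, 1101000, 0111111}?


Comparing all pairs, minimum distance: 1
Can detect 0 errors, correct 0 errors

1


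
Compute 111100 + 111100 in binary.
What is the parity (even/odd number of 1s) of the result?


111100 = 60
111100 = 60
Sum = 120 = 1111000
1s count = 4

even parity (4 ones in 1111000)


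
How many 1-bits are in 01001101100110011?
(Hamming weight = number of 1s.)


Counting 1s in 01001101100110011

9


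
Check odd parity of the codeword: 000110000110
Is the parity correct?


Number of 1s: 4

No, parity error (4 ones)


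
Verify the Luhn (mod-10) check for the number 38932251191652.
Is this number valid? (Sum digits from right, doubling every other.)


Luhn sum = 56
56 mod 10 = 6

Invalid (Luhn sum mod 10 = 6)


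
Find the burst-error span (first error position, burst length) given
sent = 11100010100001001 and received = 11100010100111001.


XOR: 00000000000110000

Burst at position 11, length 2


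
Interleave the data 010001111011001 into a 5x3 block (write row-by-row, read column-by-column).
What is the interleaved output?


Matrix:
  010
  001
  111
  011
  001
Read columns: 001001011001111

001001011001111


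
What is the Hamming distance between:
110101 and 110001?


XOR: 000100
Count of 1s: 1

1


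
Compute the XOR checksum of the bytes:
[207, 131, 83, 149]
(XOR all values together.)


XOR chain: 207 ^ 131 ^ 83 ^ 149 = 138

138


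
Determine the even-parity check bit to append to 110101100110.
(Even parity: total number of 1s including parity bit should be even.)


Number of 1s in data: 7
Parity bit: 1

1


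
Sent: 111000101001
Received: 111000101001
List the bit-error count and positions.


XOR: 000000000000

0 errors (received matches sent)


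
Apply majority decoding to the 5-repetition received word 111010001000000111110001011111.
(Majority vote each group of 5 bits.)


Groups: 11101, 00010, 00000, 11111, 00010, 11111
Majority votes: 100101

100101


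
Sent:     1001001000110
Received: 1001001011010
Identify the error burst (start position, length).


XOR: 0000000011100

Burst at position 8, length 3


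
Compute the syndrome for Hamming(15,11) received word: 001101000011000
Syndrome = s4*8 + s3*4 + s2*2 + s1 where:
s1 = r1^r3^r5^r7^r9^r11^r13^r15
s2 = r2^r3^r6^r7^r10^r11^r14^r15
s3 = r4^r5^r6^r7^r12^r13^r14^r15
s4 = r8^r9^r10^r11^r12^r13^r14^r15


s1=0, s2=1, s3=1, s4=0

Syndrome = 6 (error at position 6)


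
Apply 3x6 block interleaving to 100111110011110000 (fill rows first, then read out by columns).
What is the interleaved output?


Matrix:
  100111
  110011
  110000
Read columns: 111011000100110110

111011000100110110


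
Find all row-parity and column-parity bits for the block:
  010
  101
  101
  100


Row parities: 1001
Column parities: 110

Row P: 1001, Col P: 110, Corner: 0


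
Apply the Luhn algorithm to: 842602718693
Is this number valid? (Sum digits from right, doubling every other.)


Luhn sum = 54
54 mod 10 = 4

Invalid (Luhn sum mod 10 = 4)


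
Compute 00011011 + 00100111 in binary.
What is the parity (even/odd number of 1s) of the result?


00011011 = 27
00100111 = 39
Sum = 66 = 1000010
1s count = 2

even parity (2 ones in 1000010)


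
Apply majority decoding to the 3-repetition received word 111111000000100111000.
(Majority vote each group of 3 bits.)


Groups: 111, 111, 000, 000, 100, 111, 000
Majority votes: 1100010

1100010


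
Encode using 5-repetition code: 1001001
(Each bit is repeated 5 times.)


Each bit -> 5 copies

11111000000000011111000000000011111


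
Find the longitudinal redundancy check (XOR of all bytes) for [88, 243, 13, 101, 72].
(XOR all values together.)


XOR chain: 88 ^ 243 ^ 13 ^ 101 ^ 72 = 139

139


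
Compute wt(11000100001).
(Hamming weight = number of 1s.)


Counting 1s in 11000100001

4


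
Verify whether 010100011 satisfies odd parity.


Number of 1s: 4

No, parity error (4 ones)


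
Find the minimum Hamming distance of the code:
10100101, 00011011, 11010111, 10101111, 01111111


Comparing all pairs, minimum distance: 2
Can detect 1 errors, correct 0 errors

2


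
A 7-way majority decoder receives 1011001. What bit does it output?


Ones: 4 out of 7
Threshold: 4

1 (4/7 voted 1)


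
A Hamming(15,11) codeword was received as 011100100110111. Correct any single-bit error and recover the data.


Syndrome = 15: error at position 15

Data: 10010110110 (corrected bit 15)


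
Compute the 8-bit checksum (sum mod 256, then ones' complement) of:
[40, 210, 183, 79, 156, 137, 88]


Sum = 893 mod 256 = 125
Complement = 130

130


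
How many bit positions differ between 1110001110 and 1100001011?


XOR: 0010000101
Count of 1s: 3

3


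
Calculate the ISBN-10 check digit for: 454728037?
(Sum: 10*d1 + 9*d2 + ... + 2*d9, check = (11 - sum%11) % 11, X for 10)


Weighted sum: 241
241 mod 11 = 10

Check digit: 1


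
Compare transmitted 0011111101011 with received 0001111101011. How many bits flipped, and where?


XOR: 0010000000000

1 error(s) at position(s): 2


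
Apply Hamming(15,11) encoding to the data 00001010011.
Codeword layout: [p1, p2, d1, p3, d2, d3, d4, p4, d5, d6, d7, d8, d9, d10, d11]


Parity bits: p1=1, p2=1, p3=0, p4=0

110000001010011


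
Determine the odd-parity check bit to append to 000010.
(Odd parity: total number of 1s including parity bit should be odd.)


Number of 1s in data: 1
Parity bit: 0

0


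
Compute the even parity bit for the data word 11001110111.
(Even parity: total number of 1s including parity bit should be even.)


Number of 1s in data: 8
Parity bit: 0

0


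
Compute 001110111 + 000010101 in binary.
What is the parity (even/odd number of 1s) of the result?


001110111 = 119
000010101 = 21
Sum = 140 = 10001100
1s count = 3

odd parity (3 ones in 10001100)


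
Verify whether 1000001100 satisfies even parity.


Number of 1s: 3

No, parity error (3 ones)


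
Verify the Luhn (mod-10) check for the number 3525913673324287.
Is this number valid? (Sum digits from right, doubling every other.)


Luhn sum = 82
82 mod 10 = 2

Invalid (Luhn sum mod 10 = 2)


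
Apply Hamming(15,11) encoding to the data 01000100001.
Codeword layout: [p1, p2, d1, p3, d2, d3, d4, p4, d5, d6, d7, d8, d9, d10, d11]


Parity bits: p1=0, p2=0, p3=0, p4=0

000010000100001


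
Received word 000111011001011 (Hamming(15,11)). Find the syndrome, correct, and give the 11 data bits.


Syndrome = 11: error at position 11

Data: 01101011011 (corrected bit 11)


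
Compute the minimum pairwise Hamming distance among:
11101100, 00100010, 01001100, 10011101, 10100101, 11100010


Comparing all pairs, minimum distance: 2
Can detect 1 errors, correct 0 errors

2


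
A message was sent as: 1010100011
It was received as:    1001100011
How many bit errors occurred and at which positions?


XOR: 0011000000

2 error(s) at position(s): 2, 3


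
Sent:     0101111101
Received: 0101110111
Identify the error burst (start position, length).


XOR: 0000001010

Burst at position 6, length 3


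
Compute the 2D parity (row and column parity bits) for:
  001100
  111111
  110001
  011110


Row parities: 0010
Column parities: 011100

Row P: 0010, Col P: 011100, Corner: 1


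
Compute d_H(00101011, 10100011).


XOR: 10001000
Count of 1s: 2

2


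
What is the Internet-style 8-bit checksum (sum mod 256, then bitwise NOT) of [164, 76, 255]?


Sum = 495 mod 256 = 239
Complement = 16

16


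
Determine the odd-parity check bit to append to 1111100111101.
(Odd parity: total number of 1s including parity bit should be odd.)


Number of 1s in data: 10
Parity bit: 1

1


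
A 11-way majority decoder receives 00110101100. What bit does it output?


Ones: 5 out of 11
Threshold: 6

0 (5/11 voted 1)


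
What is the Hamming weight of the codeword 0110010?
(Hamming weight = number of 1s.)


Counting 1s in 0110010

3


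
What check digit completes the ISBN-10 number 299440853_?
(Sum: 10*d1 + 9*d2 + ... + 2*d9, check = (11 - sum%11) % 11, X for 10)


Weighted sum: 278
278 mod 11 = 3

Check digit: 8


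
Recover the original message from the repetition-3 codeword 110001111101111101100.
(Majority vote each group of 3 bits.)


Groups: 110, 001, 111, 101, 111, 101, 100
Majority votes: 1011110

1011110


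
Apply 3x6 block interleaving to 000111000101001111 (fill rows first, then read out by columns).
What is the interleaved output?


Matrix:
  000111
  000101
  001111
Read columns: 000000001111101111

000000001111101111


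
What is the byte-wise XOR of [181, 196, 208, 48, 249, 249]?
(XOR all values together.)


XOR chain: 181 ^ 196 ^ 208 ^ 48 ^ 249 ^ 249 = 145

145


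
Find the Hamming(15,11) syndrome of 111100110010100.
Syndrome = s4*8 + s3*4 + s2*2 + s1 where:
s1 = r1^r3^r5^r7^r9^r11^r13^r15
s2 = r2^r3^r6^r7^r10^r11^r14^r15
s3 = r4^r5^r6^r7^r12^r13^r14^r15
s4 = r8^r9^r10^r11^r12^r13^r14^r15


s1=1, s2=0, s3=1, s4=1

Syndrome = 13 (error at position 13)


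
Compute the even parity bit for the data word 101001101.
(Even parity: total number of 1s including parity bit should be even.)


Number of 1s in data: 5
Parity bit: 1

1


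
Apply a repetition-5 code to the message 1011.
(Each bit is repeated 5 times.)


Each bit -> 5 copies

11111000001111111111


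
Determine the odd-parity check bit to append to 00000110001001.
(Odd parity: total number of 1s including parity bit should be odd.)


Number of 1s in data: 4
Parity bit: 1

1


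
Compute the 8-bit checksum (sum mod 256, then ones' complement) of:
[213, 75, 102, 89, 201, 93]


Sum = 773 mod 256 = 5
Complement = 250

250


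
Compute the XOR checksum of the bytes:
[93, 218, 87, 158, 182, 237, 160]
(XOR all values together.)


XOR chain: 93 ^ 218 ^ 87 ^ 158 ^ 182 ^ 237 ^ 160 = 181

181


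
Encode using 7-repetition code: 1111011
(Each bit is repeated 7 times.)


Each bit -> 7 copies

1111111111111111111111111111000000011111111111111


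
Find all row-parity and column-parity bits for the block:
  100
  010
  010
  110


Row parities: 1110
Column parities: 010

Row P: 1110, Col P: 010, Corner: 1


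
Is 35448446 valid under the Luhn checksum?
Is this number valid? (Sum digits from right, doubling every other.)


Luhn sum = 48
48 mod 10 = 8

Invalid (Luhn sum mod 10 = 8)


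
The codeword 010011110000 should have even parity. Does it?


Number of 1s: 5

No, parity error (5 ones)


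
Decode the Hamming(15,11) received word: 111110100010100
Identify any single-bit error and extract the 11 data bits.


Syndrome = 0: no error detected

Data: 11010010100 (no errors)


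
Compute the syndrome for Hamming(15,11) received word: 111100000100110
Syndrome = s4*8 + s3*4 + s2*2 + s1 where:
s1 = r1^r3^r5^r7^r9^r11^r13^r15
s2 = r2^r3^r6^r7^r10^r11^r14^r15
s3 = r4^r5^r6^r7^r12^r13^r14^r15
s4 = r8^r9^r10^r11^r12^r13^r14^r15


s1=1, s2=0, s3=1, s4=1

Syndrome = 13 (error at position 13)


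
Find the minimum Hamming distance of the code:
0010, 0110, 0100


Comparing all pairs, minimum distance: 1
Can detect 0 errors, correct 0 errors

1


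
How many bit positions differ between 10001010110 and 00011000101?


XOR: 10010010011
Count of 1s: 5

5


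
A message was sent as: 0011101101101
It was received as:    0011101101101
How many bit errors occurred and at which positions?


XOR: 0000000000000

0 errors (received matches sent)


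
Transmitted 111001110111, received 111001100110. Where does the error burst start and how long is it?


XOR: 000000010001

Burst at position 7, length 5


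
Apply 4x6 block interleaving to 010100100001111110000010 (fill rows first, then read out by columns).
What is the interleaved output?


Matrix:
  010100
  100001
  111110
  000010
Read columns: 011010100010101000110100

011010100010101000110100


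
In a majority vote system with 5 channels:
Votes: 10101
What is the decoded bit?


Ones: 3 out of 5
Threshold: 3

1 (3/5 voted 1)


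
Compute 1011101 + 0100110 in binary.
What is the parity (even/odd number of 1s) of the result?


1011101 = 93
0100110 = 38
Sum = 131 = 10000011
1s count = 3

odd parity (3 ones in 10000011)


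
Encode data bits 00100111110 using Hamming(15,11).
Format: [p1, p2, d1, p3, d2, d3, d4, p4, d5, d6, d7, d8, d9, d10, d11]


Parity bits: p1=0, p2=0, p3=0, p4=1

000001010111110


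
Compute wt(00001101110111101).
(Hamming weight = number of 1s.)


Counting 1s in 00001101110111101

10


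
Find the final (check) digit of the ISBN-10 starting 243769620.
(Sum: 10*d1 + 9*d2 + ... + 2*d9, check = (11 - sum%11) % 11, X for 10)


Weighted sum: 240
240 mod 11 = 9

Check digit: 2


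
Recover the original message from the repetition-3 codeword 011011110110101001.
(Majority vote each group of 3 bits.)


Groups: 011, 011, 110, 110, 101, 001
Majority votes: 111110

111110


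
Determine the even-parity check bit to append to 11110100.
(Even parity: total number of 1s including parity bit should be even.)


Number of 1s in data: 5
Parity bit: 1

1


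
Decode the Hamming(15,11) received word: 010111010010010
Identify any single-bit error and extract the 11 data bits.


Syndrome = 8: error at position 8

Data: 01100010010 (corrected bit 8)


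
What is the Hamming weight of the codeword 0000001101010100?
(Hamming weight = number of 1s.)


Counting 1s in 0000001101010100

5


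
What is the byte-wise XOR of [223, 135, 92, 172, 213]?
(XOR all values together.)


XOR chain: 223 ^ 135 ^ 92 ^ 172 ^ 213 = 125

125


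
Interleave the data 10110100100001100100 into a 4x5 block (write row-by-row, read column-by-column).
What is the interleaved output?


Matrix:
  10110
  10010
  00011
  00100
Read columns: 11000000100111100010

11000000100111100010


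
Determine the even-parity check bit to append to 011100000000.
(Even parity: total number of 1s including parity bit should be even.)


Number of 1s in data: 3
Parity bit: 1

1


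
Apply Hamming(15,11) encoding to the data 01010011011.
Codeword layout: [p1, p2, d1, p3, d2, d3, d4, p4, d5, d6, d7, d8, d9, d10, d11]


Parity bits: p1=0, p2=0, p3=1, p4=0

000110100011011


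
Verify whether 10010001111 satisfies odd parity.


Number of 1s: 6

No, parity error (6 ones)


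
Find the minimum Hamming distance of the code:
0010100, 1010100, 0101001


Comparing all pairs, minimum distance: 1
Can detect 0 errors, correct 0 errors

1


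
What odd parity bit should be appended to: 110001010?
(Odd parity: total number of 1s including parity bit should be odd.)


Number of 1s in data: 4
Parity bit: 1

1


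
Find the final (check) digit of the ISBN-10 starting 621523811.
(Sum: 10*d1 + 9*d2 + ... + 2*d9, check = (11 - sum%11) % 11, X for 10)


Weighted sum: 185
185 mod 11 = 9

Check digit: 2


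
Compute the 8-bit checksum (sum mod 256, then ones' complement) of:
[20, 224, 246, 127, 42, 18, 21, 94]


Sum = 792 mod 256 = 24
Complement = 231

231


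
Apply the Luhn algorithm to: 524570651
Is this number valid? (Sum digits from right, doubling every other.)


Luhn sum = 29
29 mod 10 = 9

Invalid (Luhn sum mod 10 = 9)


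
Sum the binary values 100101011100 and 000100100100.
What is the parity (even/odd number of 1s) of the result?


100101011100 = 2396
000100100100 = 292
Sum = 2688 = 101010000000
1s count = 3

odd parity (3 ones in 101010000000)


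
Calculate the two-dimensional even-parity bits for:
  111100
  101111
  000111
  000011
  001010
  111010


Row parities: 011000
Column parities: 100111

Row P: 011000, Col P: 100111, Corner: 0


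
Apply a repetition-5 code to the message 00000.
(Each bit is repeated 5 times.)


Each bit -> 5 copies

0000000000000000000000000


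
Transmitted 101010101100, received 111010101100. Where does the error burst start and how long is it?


XOR: 010000000000

Burst at position 1, length 1


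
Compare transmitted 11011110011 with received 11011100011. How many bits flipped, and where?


XOR: 00000010000

1 error(s) at position(s): 6


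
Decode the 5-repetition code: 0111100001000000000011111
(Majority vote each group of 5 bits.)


Groups: 01111, 00001, 00000, 00000, 11111
Majority votes: 10001

10001


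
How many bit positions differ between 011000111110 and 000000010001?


XOR: 011000101111
Count of 1s: 7

7


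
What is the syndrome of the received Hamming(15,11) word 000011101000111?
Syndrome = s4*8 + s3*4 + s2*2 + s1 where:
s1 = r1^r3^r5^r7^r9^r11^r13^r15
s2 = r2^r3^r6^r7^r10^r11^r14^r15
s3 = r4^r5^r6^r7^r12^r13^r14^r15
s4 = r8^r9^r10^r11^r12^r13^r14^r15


s1=1, s2=0, s3=0, s4=0

Syndrome = 1 (error at position 1)


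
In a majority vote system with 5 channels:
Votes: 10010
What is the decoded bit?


Ones: 2 out of 5
Threshold: 3

0 (2/5 voted 1)


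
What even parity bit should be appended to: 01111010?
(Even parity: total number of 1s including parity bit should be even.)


Number of 1s in data: 5
Parity bit: 1

1


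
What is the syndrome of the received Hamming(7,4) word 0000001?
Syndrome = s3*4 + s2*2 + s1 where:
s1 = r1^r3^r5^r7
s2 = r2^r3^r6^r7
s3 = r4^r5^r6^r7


s1=1, s2=1, s3=1

Syndrome = 7 (error at position 7)


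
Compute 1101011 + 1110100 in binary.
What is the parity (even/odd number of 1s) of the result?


1101011 = 107
1110100 = 116
Sum = 223 = 11011111
1s count = 7

odd parity (7 ones in 11011111)


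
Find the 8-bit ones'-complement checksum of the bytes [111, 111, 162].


Sum = 384 mod 256 = 128
Complement = 127

127


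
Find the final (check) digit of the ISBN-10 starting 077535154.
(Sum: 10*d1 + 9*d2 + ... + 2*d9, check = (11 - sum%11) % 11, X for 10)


Weighted sum: 224
224 mod 11 = 4

Check digit: 7


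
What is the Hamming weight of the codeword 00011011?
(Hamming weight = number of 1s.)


Counting 1s in 00011011

4


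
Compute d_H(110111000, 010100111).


XOR: 100011111
Count of 1s: 6

6


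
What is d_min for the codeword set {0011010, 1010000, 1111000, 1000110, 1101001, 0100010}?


Comparing all pairs, minimum distance: 2
Can detect 1 errors, correct 0 errors

2


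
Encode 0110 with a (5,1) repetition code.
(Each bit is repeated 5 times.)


Each bit -> 5 copies

00000111111111100000


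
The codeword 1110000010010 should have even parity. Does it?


Number of 1s: 5

No, parity error (5 ones)


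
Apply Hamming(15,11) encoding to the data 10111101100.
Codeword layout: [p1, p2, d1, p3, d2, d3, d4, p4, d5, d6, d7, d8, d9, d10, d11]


Parity bits: p1=0, p2=0, p3=0, p4=0

001001101101100


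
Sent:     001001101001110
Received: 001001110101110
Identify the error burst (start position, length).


XOR: 000000011100000

Burst at position 7, length 3


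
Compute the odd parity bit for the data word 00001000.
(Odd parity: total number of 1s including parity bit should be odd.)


Number of 1s in data: 1
Parity bit: 0

0


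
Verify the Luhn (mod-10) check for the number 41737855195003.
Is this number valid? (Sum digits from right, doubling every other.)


Luhn sum = 51
51 mod 10 = 1

Invalid (Luhn sum mod 10 = 1)


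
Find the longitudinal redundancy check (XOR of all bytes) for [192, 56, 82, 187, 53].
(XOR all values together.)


XOR chain: 192 ^ 56 ^ 82 ^ 187 ^ 53 = 36

36


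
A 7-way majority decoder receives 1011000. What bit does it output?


Ones: 3 out of 7
Threshold: 4

0 (3/7 voted 1)


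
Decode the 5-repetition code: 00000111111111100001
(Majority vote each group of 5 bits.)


Groups: 00000, 11111, 11111, 00001
Majority votes: 0110

0110


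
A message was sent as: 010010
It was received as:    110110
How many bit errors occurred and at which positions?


XOR: 100100

2 error(s) at position(s): 0, 3


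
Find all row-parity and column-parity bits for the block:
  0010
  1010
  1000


Row parities: 101
Column parities: 0000

Row P: 101, Col P: 0000, Corner: 0


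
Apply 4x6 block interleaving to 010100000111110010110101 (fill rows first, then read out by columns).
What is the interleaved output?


Matrix:
  010100
  000111
  110010
  110101
Read columns: 001110110000110101100101

001110110000110101100101


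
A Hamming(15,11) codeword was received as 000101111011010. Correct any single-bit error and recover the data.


Syndrome = 13: error at position 13

Data: 00111011110 (corrected bit 13)


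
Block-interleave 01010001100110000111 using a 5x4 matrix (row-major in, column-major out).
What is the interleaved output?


Matrix:
  0101
  0001
  1001
  1000
  0111
Read columns: 00110100010000111101

00110100010000111101


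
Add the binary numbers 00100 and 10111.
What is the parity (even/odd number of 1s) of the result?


00100 = 4
10111 = 23
Sum = 27 = 11011
1s count = 4

even parity (4 ones in 11011)


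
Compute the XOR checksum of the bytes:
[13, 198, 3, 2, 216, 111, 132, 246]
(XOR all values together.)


XOR chain: 13 ^ 198 ^ 3 ^ 2 ^ 216 ^ 111 ^ 132 ^ 246 = 15

15


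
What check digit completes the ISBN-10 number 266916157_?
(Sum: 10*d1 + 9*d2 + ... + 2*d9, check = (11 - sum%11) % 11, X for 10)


Weighted sum: 254
254 mod 11 = 1

Check digit: X


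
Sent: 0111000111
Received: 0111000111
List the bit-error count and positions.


XOR: 0000000000

0 errors (received matches sent)


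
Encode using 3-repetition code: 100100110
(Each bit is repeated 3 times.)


Each bit -> 3 copies

111000000111000000111111000


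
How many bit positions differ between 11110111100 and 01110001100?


XOR: 10000110000
Count of 1s: 3

3


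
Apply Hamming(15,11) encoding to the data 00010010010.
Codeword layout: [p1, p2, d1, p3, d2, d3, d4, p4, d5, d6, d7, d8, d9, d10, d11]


Parity bits: p1=0, p2=1, p3=0, p4=0

010000100010010


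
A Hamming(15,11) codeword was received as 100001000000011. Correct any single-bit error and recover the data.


Syndrome = 6: error at position 6

Data: 00000000011 (corrected bit 6)


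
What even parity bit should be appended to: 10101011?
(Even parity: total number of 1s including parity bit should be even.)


Number of 1s in data: 5
Parity bit: 1

1


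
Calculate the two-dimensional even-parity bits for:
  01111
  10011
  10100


Row parities: 010
Column parities: 01000

Row P: 010, Col P: 01000, Corner: 1


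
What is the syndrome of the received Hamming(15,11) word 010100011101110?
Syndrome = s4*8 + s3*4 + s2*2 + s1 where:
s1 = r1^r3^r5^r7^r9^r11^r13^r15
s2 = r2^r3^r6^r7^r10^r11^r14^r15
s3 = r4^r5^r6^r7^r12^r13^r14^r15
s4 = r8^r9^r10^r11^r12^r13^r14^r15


s1=0, s2=1, s3=0, s4=0

Syndrome = 2 (error at position 2)


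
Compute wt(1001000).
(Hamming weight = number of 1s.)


Counting 1s in 1001000

2


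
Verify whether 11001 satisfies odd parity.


Number of 1s: 3

Yes, parity is correct (3 ones)


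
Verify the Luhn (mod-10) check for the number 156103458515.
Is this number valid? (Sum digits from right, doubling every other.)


Luhn sum = 46
46 mod 10 = 6

Invalid (Luhn sum mod 10 = 6)


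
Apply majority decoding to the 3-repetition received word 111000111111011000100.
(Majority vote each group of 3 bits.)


Groups: 111, 000, 111, 111, 011, 000, 100
Majority votes: 1011100

1011100


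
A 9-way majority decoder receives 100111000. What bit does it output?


Ones: 4 out of 9
Threshold: 5

0 (4/9 voted 1)


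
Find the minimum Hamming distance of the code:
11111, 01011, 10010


Comparing all pairs, minimum distance: 2
Can detect 1 errors, correct 0 errors

2


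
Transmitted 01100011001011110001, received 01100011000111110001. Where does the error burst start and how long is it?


XOR: 00000000001100000000

Burst at position 10, length 2


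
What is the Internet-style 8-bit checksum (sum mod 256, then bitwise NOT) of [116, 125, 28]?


Sum = 269 mod 256 = 13
Complement = 242

242


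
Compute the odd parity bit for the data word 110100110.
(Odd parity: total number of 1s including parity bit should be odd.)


Number of 1s in data: 5
Parity bit: 0

0


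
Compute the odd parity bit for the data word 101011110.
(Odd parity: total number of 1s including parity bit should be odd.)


Number of 1s in data: 6
Parity bit: 1

1


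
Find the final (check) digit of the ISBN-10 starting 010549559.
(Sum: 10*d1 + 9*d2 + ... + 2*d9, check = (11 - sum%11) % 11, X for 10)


Weighted sum: 166
166 mod 11 = 1

Check digit: X


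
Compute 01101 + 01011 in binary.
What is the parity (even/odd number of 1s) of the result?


01101 = 13
01011 = 11
Sum = 24 = 11000
1s count = 2

even parity (2 ones in 11000)


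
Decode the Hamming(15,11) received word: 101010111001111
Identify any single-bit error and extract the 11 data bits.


Syndrome = 1: error at position 1

Data: 11011001111 (corrected bit 1)


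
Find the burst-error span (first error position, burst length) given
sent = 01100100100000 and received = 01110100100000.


XOR: 00010000000000

Burst at position 3, length 1


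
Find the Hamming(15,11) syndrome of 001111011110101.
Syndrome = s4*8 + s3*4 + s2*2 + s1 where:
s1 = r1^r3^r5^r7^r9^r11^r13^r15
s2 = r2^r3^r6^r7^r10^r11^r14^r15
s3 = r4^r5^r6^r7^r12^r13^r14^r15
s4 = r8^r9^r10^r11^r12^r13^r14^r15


s1=0, s2=1, s3=1, s4=0

Syndrome = 6 (error at position 6)


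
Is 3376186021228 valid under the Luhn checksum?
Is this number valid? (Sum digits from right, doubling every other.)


Luhn sum = 51
51 mod 10 = 1

Invalid (Luhn sum mod 10 = 1)


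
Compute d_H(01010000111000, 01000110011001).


XOR: 00010110100001
Count of 1s: 5

5


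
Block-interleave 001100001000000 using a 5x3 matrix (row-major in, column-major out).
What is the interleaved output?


Matrix:
  001
  100
  001
  000
  000
Read columns: 010000000010100

010000000010100


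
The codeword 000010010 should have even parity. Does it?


Number of 1s: 2

Yes, parity is correct (2 ones)


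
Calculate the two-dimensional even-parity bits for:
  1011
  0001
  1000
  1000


Row parities: 1111
Column parities: 1010

Row P: 1111, Col P: 1010, Corner: 0


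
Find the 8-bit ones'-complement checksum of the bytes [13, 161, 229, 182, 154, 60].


Sum = 799 mod 256 = 31
Complement = 224

224


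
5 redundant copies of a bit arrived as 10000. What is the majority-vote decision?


Ones: 1 out of 5
Threshold: 3

0 (1/5 voted 1)


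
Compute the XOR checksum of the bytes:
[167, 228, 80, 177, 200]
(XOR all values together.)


XOR chain: 167 ^ 228 ^ 80 ^ 177 ^ 200 = 106

106


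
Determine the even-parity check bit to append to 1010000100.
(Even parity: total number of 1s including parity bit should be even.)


Number of 1s in data: 3
Parity bit: 1

1


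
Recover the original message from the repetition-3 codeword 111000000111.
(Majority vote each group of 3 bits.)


Groups: 111, 000, 000, 111
Majority votes: 1001

1001


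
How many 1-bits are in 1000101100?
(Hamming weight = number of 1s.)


Counting 1s in 1000101100

4


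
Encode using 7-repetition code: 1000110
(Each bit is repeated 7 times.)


Each bit -> 7 copies

1111111000000000000000000000111111111111110000000


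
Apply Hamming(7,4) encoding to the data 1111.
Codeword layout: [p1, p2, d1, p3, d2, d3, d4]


Parity bits: p1=1, p2=1, p3=1

1111111


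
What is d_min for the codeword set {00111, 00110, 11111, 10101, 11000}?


Comparing all pairs, minimum distance: 1
Can detect 0 errors, correct 0 errors

1


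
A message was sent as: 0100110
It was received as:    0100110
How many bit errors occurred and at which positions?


XOR: 0000000

0 errors (received matches sent)


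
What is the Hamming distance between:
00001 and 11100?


XOR: 11101
Count of 1s: 4

4


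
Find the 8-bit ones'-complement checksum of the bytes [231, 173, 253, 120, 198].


Sum = 975 mod 256 = 207
Complement = 48

48


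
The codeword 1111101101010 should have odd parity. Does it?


Number of 1s: 9

Yes, parity is correct (9 ones)


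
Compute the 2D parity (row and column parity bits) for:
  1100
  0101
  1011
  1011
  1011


Row parities: 00111
Column parities: 0010

Row P: 00111, Col P: 0010, Corner: 1
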